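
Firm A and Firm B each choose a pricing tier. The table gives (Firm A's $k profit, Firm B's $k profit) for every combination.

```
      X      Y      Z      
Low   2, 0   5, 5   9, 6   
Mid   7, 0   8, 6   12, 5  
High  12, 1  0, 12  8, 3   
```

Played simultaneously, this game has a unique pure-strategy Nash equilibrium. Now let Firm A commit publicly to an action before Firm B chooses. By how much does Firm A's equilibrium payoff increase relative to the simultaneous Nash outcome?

1

Firm B best-responds to each possible Firm A move:
- Low: BR = Z, leader payoff 9.
- Mid: BR = Y, leader payoff 8.
- High: BR = Y, leader payoff 0.
Among 9, 8, 0, the best is 9 at Low. Subgame-perfect outcome: (Low, Z) with payoffs (9, 6).
Now find the simultaneous Nash equilibrium.
Firm A's best replies: X→High; Y→Mid; Z→Mid.
Firm B's best replies: Low→Z; Mid→Y; High→Y.
The unique mutual best reply is (Mid, Y), giving (8, 6).
Firm A's commitment gain: 9 − 8 = 1.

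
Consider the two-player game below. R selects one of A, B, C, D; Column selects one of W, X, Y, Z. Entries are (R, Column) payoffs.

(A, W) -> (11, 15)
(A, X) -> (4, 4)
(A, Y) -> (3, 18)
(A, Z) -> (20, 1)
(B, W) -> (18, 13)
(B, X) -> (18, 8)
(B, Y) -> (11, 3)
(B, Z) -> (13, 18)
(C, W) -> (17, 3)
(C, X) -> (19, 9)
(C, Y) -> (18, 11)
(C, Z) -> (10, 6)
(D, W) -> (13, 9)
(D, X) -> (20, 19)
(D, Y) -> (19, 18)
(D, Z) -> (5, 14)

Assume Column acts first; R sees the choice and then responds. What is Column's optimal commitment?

X

R best-responds to each possible Column move:
- W: BR = B, leader payoff 13.
- X: BR = D, leader payoff 19.
- Y: BR = D, leader payoff 18.
- Z: BR = A, leader payoff 1.
Maximizing over 13, 19, 18, 1, Column chooses X. Subgame-perfect outcome: (D, X) with payoffs (20, 19).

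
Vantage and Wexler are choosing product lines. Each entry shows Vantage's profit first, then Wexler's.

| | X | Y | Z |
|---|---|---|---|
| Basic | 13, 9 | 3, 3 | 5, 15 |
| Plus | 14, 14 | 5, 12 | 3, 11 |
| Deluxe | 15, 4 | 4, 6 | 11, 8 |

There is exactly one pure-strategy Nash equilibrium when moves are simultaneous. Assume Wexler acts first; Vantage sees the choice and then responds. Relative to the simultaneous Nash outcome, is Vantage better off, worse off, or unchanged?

worse off

Vantage best-responds to each possible Wexler move:
- X → Vantage plays Deluxe (best of 13, 14, 15); Wexler gets 4.
- Y → Vantage plays Plus (best of 3, 5, 4); Wexler gets 12.
- Z → Vantage plays Deluxe (best of 5, 3, 11); Wexler gets 8.
Among 4, 12, 8, the best is 12 at Y. Subgame-perfect outcome: (Plus, Y) with payoffs (5, 12).
Now find the simultaneous Nash equilibrium.
Vantage's best replies: X→Deluxe; Y→Plus; Z→Deluxe.
Wexler's best replies: Basic→Z; Plus→X; Deluxe→Z.
Only (Deluxe, Z) has each player best-responding; Nash payoffs (11, 8).
Vantage earns 5 sequentially versus 11 at the Nash outcome: worse off.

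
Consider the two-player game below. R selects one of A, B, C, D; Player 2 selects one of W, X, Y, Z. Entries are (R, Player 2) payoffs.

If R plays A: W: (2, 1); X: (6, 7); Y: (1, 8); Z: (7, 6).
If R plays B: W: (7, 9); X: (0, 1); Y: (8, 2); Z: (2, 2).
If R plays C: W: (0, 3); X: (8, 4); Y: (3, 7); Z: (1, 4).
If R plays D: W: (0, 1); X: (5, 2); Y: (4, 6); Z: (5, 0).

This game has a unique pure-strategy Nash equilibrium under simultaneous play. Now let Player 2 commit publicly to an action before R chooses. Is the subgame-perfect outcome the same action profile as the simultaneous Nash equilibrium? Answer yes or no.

yes

Solve by backward induction (Player 2 leads).
- W → R plays B (best of 2, 7, 0, 0); Player 2 gets 9.
- X → R plays C (best of 6, 0, 8, 5); Player 2 gets 4.
- Y → R plays B (best of 1, 8, 3, 4); Player 2 gets 2.
- Z → R plays A (best of 7, 2, 1, 5); Player 2 gets 6.
Maximizing over 9, 4, 2, 6, Player 2 chooses W. Subgame-perfect outcome: (B, W) with payoffs (7, 9).
Now find the simultaneous Nash equilibrium.
R's best replies: W→B; X→C; Y→B; Z→A.
Player 2's best replies: A→Y; B→W; C→Y; D→Y.
Only (B, W) has each player best-responding; Nash payoffs (7, 9).
Sequential outcome (B, W) coincides with the Nash profile (B, W).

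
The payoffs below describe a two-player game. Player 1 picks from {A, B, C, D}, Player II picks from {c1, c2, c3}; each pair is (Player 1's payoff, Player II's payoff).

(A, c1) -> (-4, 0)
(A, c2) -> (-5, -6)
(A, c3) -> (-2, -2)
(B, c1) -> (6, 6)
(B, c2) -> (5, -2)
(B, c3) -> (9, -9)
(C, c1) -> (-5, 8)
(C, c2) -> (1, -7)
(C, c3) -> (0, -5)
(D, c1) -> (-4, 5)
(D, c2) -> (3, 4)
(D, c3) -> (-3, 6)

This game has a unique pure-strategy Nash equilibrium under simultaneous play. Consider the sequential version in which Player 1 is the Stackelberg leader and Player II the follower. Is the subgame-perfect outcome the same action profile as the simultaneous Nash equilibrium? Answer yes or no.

Backward induction with Player 1 moving first.
- A: Player II compares 0, -6, -2 and picks c1; Player 1 would get -4.
- B: Player II compares 6, -2, -9 and picks c1; Player 1 would get 6.
- C: Player II compares 8, -7, -5 and picks c1; Player 1 would get -5.
- D: Player II compares 5, 4, 6 and picks c3; Player 1 would get -3.
Among -4, 6, -5, -3, the best is 6 at B. Subgame-perfect outcome: (B, c1) with payoffs (6, 6).
For the simultaneous game, intersect best replies.
Player 1's best replies: c1→B; c2→B; c3→B.
Player II's best replies: A→c1; B→c1; C→c1; D→c3.
The unique mutual best reply is (B, c1), giving (6, 6).
Sequential outcome (B, c1) coincides with the Nash profile (B, c1).

yes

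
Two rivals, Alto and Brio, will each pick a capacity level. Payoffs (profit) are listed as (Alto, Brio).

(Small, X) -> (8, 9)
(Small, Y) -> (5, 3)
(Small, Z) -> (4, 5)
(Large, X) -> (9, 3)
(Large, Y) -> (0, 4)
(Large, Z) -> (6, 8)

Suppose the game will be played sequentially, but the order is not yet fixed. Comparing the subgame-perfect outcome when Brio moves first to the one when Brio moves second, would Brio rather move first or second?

second

If Alto leads: Brio's best replies are Small→X, Large→Z; Alto's induced payoffs 8, 6; outcome (Small, X), payoffs (8, 9).
If Brio leads: Alto's best replies are X→Large, Y→Small, Z→Large; Brio's induced payoffs 3, 3, 8; outcome (Large, Z), payoffs (6, 8).
Brio gets 8 moving first and 9 moving second, so Brio prefers to move second.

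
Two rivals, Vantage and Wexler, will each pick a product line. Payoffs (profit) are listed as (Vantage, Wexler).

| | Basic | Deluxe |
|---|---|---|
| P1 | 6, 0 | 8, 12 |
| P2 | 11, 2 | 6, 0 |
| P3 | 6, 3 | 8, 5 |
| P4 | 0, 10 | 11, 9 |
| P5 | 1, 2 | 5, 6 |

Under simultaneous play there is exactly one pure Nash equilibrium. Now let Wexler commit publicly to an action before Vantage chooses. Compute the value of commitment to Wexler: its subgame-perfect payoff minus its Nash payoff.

7

Solve by backward induction (Wexler leads).
- Basic → Vantage plays P2 (best of 6, 11, 6, 0, 1); Wexler gets 2.
- Deluxe → Vantage plays P4 (best of 8, 6, 8, 11, 5); Wexler gets 9.
Among 2, 9, the best is 9 at Deluxe. Subgame-perfect outcome: (P4, Deluxe) with payoffs (11, 9).
Now find the simultaneous Nash equilibrium.
Vantage's best replies: Basic→P2; Deluxe→P4.
Wexler's best replies: P1→Deluxe; P2→Basic; P3→Deluxe; P4→Basic; P5→Deluxe.
The unique mutual best reply is (P2, Basic), giving (11, 2).
Wexler's commitment gain: 9 − 2 = 7.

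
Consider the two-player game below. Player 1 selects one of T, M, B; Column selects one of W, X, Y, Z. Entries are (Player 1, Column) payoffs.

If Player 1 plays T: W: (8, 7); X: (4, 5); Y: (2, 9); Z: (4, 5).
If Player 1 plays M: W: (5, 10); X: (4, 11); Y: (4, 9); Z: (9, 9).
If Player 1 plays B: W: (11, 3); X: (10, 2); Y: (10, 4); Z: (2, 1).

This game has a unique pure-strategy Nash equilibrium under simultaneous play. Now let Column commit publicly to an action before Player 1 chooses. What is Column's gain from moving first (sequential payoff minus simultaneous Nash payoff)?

5

Work backward from Player 1's decision.
- W: BR = B, leader payoff 3.
- X: BR = B, leader payoff 2.
- Y: BR = B, leader payoff 4.
- Z: BR = M, leader payoff 9.
Among 3, 2, 4, 9, the best is 9 at Z. Subgame-perfect outcome: (M, Z) with payoffs (9, 9).
Now find the simultaneous Nash equilibrium.
Player 1's best replies: W→B; X→B; Y→B; Z→M.
Column's best replies: T→Y; M→X; B→Y.
Only (B, Y) has each player best-responding; Nash payoffs (10, 4).
Column's commitment gain: 9 − 4 = 5.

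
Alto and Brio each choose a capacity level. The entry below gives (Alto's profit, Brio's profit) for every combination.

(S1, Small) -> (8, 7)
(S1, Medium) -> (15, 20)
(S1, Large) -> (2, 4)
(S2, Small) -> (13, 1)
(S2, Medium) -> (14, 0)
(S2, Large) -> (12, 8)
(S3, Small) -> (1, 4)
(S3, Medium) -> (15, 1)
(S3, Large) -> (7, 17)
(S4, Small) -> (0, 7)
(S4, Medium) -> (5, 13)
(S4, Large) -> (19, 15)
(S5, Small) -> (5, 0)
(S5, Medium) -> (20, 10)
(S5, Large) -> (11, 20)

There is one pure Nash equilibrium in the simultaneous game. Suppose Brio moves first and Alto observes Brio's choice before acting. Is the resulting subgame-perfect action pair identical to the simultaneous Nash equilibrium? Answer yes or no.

Work backward from Alto's decision.
- Small → Alto plays S2 (best of 8, 13, 1, 0, 5); Brio gets 1.
- Medium → Alto plays S5 (best of 15, 14, 15, 5, 20); Brio gets 10.
- Large → Alto plays S4 (best of 2, 12, 7, 19, 11); Brio gets 15.
Brio's induced payoffs are 1, 10, 15, so Brio commits to Large. Subgame-perfect outcome: (S4, Large) with payoffs (19, 15).
For the simultaneous game, intersect best replies.
Alto's best replies: Small→S2; Medium→S5; Large→S4.
Brio's best replies: S1→Medium; S2→Large; S3→Large; S4→Large; S5→Large.
The unique mutual best reply is (S4, Large), giving (19, 15).
Sequential outcome (S4, Large) coincides with the Nash profile (S4, Large).

yes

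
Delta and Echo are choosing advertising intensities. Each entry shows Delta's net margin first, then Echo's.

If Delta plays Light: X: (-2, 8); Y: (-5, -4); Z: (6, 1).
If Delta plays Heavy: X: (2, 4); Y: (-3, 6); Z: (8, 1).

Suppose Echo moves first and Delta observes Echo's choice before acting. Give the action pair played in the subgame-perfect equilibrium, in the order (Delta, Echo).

(Heavy, Y)

Work backward from Delta's decision.
- X → Delta plays Heavy (best of -2, 2); Echo gets 4.
- Y → Delta plays Heavy (best of -5, -3); Echo gets 6.
- Z → Delta plays Heavy (best of 6, 8); Echo gets 1.
Maximizing over 4, 6, 1, Echo chooses Y. Subgame-perfect outcome: (Heavy, Y) with payoffs (-3, 6).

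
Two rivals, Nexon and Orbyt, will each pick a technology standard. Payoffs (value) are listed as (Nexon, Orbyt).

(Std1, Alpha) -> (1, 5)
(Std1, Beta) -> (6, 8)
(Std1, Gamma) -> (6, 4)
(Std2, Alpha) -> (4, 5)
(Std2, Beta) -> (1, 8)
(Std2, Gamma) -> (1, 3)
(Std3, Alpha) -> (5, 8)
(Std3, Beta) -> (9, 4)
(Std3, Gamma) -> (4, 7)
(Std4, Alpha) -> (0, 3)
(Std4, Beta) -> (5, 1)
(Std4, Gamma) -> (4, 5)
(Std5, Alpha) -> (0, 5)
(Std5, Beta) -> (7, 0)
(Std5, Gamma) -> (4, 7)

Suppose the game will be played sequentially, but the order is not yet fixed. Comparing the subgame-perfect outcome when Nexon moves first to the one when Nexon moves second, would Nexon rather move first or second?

first

If Nexon leads: Orbyt's best replies are Std1→Beta, Std2→Beta, Std3→Alpha, Std4→Gamma, Std5→Gamma; Nexon's induced payoffs 6, 1, 5, 4, 4; outcome (Std1, Beta), payoffs (6, 8).
If Orbyt leads: Nexon's best replies are Alpha→Std3, Beta→Std3, Gamma→Std1; Orbyt's induced payoffs 8, 4, 4; outcome (Std3, Alpha), payoffs (5, 8).
Nexon gets 6 moving first and 5 moving second, so Nexon prefers to move first.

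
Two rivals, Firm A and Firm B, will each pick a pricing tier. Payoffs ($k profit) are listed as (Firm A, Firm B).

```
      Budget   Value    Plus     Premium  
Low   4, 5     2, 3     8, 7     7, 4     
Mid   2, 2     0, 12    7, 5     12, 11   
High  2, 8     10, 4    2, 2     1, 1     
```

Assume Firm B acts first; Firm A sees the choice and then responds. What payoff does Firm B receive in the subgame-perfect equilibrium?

11

Backward induction with Firm B moving first.
- Budget → Firm A plays Low (best of 4, 2, 2); Firm B gets 5.
- Value → Firm A plays High (best of 2, 0, 10); Firm B gets 4.
- Plus → Firm A plays Low (best of 8, 7, 2); Firm B gets 7.
- Premium → Firm A plays Mid (best of 7, 12, 1); Firm B gets 11.
Among 5, 4, 7, 11, the best is 11 at Premium. Subgame-perfect outcome: (Mid, Premium) with payoffs (12, 11).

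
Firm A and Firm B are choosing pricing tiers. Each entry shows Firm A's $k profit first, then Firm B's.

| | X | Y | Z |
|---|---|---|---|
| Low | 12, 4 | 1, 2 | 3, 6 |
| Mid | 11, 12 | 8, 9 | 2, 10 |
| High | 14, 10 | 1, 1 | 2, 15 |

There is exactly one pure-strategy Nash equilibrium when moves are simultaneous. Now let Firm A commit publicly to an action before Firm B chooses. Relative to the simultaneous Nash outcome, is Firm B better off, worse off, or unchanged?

better off

Work backward from Firm B's decision.
- Low: BR = Z, leader payoff 3.
- Mid: BR = X, leader payoff 11.
- High: BR = Z, leader payoff 2.
Maximizing over 3, 11, 2, Firm A chooses Mid. Subgame-perfect outcome: (Mid, X) with payoffs (11, 12).
For the simultaneous game, intersect best replies.
Firm A's best replies: X→High; Y→Mid; Z→Low.
Firm B's best replies: Low→Z; Mid→X; High→Z.
The unique mutual best reply is (Low, Z), giving (3, 6).
Firm B earns 12 sequentially versus 6 at the Nash outcome: better off.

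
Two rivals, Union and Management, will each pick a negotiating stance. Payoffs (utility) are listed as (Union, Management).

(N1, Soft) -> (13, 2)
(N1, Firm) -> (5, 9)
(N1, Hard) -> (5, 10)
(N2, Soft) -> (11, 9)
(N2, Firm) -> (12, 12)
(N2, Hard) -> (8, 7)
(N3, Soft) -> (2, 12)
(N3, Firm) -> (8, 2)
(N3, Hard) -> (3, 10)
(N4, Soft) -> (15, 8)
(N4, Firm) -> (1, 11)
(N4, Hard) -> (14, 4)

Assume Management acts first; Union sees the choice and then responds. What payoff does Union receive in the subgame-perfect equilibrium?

12

Solve by backward induction (Management leads).
- Soft: BR = N4, leader payoff 8.
- Firm: BR = N2, leader payoff 12.
- Hard: BR = N4, leader payoff 4.
Maximizing over 8, 12, 4, Management chooses Firm. Subgame-perfect outcome: (N2, Firm) with payoffs (12, 12).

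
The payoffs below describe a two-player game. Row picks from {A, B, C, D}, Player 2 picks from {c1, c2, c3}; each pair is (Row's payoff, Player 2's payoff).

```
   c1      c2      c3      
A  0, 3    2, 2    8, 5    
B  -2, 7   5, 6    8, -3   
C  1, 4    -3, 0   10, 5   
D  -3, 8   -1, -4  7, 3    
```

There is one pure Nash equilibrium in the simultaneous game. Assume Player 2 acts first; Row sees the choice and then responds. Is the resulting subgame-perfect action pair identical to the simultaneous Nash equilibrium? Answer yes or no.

Row best-responds to each possible Player 2 move:
- c1: BR = C, leader payoff 4.
- c2: BR = B, leader payoff 6.
- c3: BR = C, leader payoff 5.
Player 2's induced payoffs are 4, 6, 5, so Player 2 commits to c2. Subgame-perfect outcome: (B, c2) with payoffs (5, 6).
For the simultaneous game, intersect best replies.
Row's best replies: c1→C; c2→B; c3→C.
Player 2's best replies: A→c3; B→c1; C→c3; D→c1.
The unique mutual best reply is (C, c3), giving (10, 5).
Sequential outcome (B, c2) differs from the Nash profile (C, c3).

no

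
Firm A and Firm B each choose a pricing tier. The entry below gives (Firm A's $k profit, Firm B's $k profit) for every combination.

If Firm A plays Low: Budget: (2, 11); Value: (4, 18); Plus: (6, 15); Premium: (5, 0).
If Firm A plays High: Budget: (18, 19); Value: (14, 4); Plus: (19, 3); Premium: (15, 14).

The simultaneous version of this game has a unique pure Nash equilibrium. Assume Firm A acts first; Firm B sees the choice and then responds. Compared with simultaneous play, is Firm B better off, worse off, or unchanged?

Firm B best-responds to each possible Firm A move:
- Low → Firm B plays Value (best of 11, 18, 15, 0); Firm A gets 4.
- High → Firm B plays Budget (best of 19, 4, 3, 14); Firm A gets 18.
Maximizing over 4, 18, Firm A chooses High. Subgame-perfect outcome: (High, Budget) with payoffs (18, 19).
For the simultaneous game, intersect best replies.
Firm A's best replies: Budget→High; Value→High; Plus→High; Premium→High.
Firm B's best replies: Low→Value; High→Budget.
The unique mutual best reply is (High, Budget), giving (18, 19).
Firm B earns 19 sequentially versus 19 at the Nash outcome: unchanged.

unchanged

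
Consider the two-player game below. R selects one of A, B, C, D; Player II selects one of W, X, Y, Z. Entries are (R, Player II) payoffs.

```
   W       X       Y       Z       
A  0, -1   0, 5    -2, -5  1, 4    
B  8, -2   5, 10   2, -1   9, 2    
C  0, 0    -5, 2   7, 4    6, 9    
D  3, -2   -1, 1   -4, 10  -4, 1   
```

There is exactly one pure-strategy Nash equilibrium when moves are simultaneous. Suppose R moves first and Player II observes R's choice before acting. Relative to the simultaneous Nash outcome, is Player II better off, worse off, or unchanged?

Solve by backward induction (R leads).
- A → Player II plays X (best of -1, 5, -5, 4); R gets 0.
- B → Player II plays X (best of -2, 10, -1, 2); R gets 5.
- C → Player II plays Z (best of 0, 2, 4, 9); R gets 6.
- D → Player II plays Y (best of -2, 1, 10, 1); R gets -4.
Maximizing over 0, 5, 6, -4, R chooses C. Subgame-perfect outcome: (C, Z) with payoffs (6, 9).
Now find the simultaneous Nash equilibrium.
R's best replies: W→B; X→B; Y→C; Z→B.
Player II's best replies: A→X; B→X; C→Z; D→Y.
Only (B, X) has each player best-responding; Nash payoffs (5, 10).
Player II earns 9 sequentially versus 10 at the Nash outcome: worse off.

worse off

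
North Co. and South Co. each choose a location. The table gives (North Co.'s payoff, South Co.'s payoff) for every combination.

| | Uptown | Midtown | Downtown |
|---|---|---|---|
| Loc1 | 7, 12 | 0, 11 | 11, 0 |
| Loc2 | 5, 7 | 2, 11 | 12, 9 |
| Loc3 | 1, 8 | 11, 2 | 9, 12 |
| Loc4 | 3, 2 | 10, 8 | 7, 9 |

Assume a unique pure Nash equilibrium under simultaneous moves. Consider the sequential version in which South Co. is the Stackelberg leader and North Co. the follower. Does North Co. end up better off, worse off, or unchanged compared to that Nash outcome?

North Co. best-responds to each possible South Co. move:
- Uptown: North Co. compares 7, 5, 1, 3 and picks Loc1; South Co. would get 12.
- Midtown: North Co. compares 0, 2, 11, 10 and picks Loc3; South Co. would get 2.
- Downtown: North Co. compares 11, 12, 9, 7 and picks Loc2; South Co. would get 9.
Maximizing over 12, 2, 9, South Co. chooses Uptown. Subgame-perfect outcome: (Loc1, Uptown) with payoffs (7, 12).
For the simultaneous game, intersect best replies.
North Co.'s best replies: Uptown→Loc1; Midtown→Loc3; Downtown→Loc2.
South Co.'s best replies: Loc1→Uptown; Loc2→Midtown; Loc3→Downtown; Loc4→Downtown.
Only (Loc1, Uptown) has each player best-responding; Nash payoffs (7, 12).
North Co. earns 7 sequentially versus 7 at the Nash outcome: unchanged.

unchanged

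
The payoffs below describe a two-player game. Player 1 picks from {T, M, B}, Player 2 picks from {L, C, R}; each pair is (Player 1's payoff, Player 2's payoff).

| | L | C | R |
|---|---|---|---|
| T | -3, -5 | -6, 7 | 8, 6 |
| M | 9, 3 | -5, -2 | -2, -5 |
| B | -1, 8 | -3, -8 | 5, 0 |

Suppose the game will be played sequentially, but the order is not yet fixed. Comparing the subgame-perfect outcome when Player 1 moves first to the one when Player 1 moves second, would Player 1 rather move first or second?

If Player 1 leads: Player 2's best replies are T→C, M→L, B→L; Player 1's induced payoffs -6, 9, -1; outcome (M, L), payoffs (9, 3).
If Player 2 leads: Player 1's best replies are L→M, C→B, R→T; Player 2's induced payoffs 3, -8, 6; outcome (T, R), payoffs (8, 6).
Player 1 gets 9 moving first and 8 moving second, so Player 1 prefers to move first.

first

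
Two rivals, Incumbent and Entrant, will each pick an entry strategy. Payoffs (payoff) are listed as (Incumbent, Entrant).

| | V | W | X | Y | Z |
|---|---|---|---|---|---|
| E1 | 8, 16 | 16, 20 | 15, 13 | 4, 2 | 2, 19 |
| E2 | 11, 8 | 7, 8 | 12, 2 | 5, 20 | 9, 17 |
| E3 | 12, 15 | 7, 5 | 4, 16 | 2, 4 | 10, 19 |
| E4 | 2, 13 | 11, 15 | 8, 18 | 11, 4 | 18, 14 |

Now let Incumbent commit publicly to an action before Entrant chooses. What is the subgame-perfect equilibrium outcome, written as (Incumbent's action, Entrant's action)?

(E1, W)

Backward induction with Incumbent moving first.
- E1: Entrant compares 16, 20, 13, 2, 19 and picks W; Incumbent would get 16.
- E2: Entrant compares 8, 8, 2, 20, 17 and picks Y; Incumbent would get 5.
- E3: Entrant compares 15, 5, 16, 4, 19 and picks Z; Incumbent would get 10.
- E4: Entrant compares 13, 15, 18, 4, 14 and picks X; Incumbent would get 8.
Maximizing over 16, 5, 10, 8, Incumbent chooses E1. Subgame-perfect outcome: (E1, W) with payoffs (16, 20).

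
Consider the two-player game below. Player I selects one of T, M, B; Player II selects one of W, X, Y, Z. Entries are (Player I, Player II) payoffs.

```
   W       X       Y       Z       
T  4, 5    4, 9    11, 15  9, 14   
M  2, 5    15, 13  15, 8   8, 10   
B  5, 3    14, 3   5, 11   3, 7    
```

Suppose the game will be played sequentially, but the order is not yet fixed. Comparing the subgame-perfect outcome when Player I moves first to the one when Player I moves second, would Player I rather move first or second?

first

If Player I leads: Player II's best replies are T→Y, M→X, B→Y; Player I's induced payoffs 11, 15, 5; outcome (M, X), payoffs (15, 13).
If Player II leads: Player I's best replies are W→B, X→M, Y→M, Z→T; Player II's induced payoffs 3, 13, 8, 14; outcome (T, Z), payoffs (9, 14).
Player I gets 15 moving first and 9 moving second, so Player I prefers to move first.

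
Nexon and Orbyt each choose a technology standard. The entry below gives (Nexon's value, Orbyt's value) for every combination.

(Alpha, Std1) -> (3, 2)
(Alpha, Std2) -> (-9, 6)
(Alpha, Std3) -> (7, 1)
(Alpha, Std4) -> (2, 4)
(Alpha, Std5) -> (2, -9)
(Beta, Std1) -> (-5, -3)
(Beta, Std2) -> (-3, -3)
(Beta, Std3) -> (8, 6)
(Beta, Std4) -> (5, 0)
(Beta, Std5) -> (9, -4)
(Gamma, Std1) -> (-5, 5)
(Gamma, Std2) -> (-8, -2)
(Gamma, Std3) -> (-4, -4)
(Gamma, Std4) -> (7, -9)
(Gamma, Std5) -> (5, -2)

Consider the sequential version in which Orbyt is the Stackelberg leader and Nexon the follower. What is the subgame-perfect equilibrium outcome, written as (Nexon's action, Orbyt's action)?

Work backward from Nexon's decision.
- Std1: Nexon compares 3, -5, -5 and picks Alpha; Orbyt would get 2.
- Std2: Nexon compares -9, -3, -8 and picks Beta; Orbyt would get -3.
- Std3: Nexon compares 7, 8, -4 and picks Beta; Orbyt would get 6.
- Std4: Nexon compares 2, 5, 7 and picks Gamma; Orbyt would get -9.
- Std5: Nexon compares 2, 9, 5 and picks Beta; Orbyt would get -4.
Maximizing over 2, -3, 6, -9, -4, Orbyt chooses Std3. Subgame-perfect outcome: (Beta, Std3) with payoffs (8, 6).

(Beta, Std3)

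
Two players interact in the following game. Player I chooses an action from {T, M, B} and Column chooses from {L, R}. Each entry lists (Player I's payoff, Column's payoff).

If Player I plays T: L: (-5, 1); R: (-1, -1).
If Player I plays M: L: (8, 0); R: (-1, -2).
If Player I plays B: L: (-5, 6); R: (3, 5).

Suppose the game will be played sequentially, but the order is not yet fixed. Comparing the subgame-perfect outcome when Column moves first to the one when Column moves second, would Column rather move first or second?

first

If Player I leads: Column's best replies are T→L, M→L, B→L; Player I's induced payoffs -5, 8, -5; outcome (M, L), payoffs (8, 0).
If Column leads: Player I's best replies are L→M, R→B; Column's induced payoffs 0, 5; outcome (B, R), payoffs (3, 5).
Column gets 5 moving first and 0 moving second, so Column prefers to move first.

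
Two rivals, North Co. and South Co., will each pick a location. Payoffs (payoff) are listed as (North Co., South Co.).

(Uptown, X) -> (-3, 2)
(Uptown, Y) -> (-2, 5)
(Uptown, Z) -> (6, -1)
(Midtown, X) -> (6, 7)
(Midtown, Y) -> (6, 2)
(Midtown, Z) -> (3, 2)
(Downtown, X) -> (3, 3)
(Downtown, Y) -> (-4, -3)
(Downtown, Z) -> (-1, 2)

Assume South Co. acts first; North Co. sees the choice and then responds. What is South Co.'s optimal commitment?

X

North Co. best-responds to each possible South Co. move:
- X → North Co. plays Midtown (best of -3, 6, 3); South Co. gets 7.
- Y → North Co. plays Midtown (best of -2, 6, -4); South Co. gets 2.
- Z → North Co. plays Uptown (best of 6, 3, -1); South Co. gets -1.
Among 7, 2, -1, the best is 7 at X. Subgame-perfect outcome: (Midtown, X) with payoffs (6, 7).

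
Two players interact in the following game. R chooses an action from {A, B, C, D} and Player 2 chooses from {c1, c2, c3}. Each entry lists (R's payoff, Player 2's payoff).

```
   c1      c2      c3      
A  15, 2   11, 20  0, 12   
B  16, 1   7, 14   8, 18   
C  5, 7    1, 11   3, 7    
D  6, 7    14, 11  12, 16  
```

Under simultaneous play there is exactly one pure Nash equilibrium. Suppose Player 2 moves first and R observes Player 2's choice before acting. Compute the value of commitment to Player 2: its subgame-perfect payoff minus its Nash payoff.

0

Work backward from R's decision.
- c1: BR = B, leader payoff 1.
- c2: BR = D, leader payoff 11.
- c3: BR = D, leader payoff 16.
Player 2's induced payoffs are 1, 11, 16, so Player 2 commits to c3. Subgame-perfect outcome: (D, c3) with payoffs (12, 16).
Now find the simultaneous Nash equilibrium.
R's best replies: c1→B; c2→D; c3→D.
Player 2's best replies: A→c2; B→c3; C→c2; D→c3.
The unique mutual best reply is (D, c3), giving (12, 16).
Player 2's commitment gain: 16 − 16 = 0.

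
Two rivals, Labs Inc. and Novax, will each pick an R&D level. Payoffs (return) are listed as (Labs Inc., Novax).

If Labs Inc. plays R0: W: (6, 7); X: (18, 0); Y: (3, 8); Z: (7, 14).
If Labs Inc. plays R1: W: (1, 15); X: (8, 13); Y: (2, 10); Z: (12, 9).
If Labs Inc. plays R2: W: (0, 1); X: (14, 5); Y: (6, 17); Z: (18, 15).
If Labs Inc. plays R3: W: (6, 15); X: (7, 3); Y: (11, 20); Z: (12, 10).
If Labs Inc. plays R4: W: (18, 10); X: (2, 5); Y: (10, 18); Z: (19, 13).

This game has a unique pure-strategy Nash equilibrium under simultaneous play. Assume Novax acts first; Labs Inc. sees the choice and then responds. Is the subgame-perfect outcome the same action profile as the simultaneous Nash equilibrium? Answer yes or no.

Backward induction with Novax moving first.
- W: BR = R4, leader payoff 10.
- X: BR = R0, leader payoff 0.
- Y: BR = R3, leader payoff 20.
- Z: BR = R4, leader payoff 13.
Novax's induced payoffs are 10, 0, 20, 13, so Novax commits to Y. Subgame-perfect outcome: (R3, Y) with payoffs (11, 20).
Now find the simultaneous Nash equilibrium.
Labs Inc.'s best replies: W→R4; X→R0; Y→R3; Z→R4.
Novax's best replies: R0→Z; R1→W; R2→Y; R3→Y; R4→Y.
Only (R3, Y) has each player best-responding; Nash payoffs (11, 20).
Sequential outcome (R3, Y) coincides with the Nash profile (R3, Y).

yes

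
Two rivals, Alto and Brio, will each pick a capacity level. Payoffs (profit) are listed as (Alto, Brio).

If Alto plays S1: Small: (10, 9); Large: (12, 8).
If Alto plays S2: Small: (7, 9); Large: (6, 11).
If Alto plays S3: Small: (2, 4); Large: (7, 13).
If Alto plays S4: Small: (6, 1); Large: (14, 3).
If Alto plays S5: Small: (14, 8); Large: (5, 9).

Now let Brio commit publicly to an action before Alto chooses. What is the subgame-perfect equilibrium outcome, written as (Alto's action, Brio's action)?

(S5, Small)

Backward induction with Brio moving first.
- Small: Alto compares 10, 7, 2, 6, 14 and picks S5; Brio would get 8.
- Large: Alto compares 12, 6, 7, 14, 5 and picks S4; Brio would get 3.
Brio's induced payoffs are 8, 3, so Brio commits to Small. Subgame-perfect outcome: (S5, Small) with payoffs (14, 8).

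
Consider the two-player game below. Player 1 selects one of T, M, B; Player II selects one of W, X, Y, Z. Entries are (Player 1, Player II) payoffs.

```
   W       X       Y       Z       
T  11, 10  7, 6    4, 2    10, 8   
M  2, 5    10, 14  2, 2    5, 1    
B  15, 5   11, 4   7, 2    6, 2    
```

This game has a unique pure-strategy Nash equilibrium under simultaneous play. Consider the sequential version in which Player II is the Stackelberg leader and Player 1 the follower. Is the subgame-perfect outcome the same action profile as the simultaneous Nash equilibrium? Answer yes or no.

no

Player 1 best-responds to each possible Player II move:
- W: Player 1 compares 11, 2, 15 and picks B; Player II would get 5.
- X: Player 1 compares 7, 10, 11 and picks B; Player II would get 4.
- Y: Player 1 compares 4, 2, 7 and picks B; Player II would get 2.
- Z: Player 1 compares 10, 5, 6 and picks T; Player II would get 8.
Among 5, 4, 2, 8, the best is 8 at Z. Subgame-perfect outcome: (T, Z) with payoffs (10, 8).
Under simultaneous play:
Player 1's best replies: W→B; X→B; Y→B; Z→T.
Player II's best replies: T→W; M→X; B→W.
Only (B, W) has each player best-responding; Nash payoffs (15, 5).
Sequential outcome (T, Z) differs from the Nash profile (B, W).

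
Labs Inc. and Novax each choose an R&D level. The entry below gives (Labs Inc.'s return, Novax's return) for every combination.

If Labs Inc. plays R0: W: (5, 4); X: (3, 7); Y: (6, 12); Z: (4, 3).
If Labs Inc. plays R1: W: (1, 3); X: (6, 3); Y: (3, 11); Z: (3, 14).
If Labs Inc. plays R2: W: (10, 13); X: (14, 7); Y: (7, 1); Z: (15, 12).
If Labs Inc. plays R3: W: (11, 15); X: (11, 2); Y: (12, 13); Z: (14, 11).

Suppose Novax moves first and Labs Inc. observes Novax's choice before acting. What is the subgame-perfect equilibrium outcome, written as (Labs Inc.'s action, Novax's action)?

(R3, W)

Solve by backward induction (Novax leads).
- W: Labs Inc. compares 5, 1, 10, 11 and picks R3; Novax would get 15.
- X: Labs Inc. compares 3, 6, 14, 11 and picks R2; Novax would get 7.
- Y: Labs Inc. compares 6, 3, 7, 12 and picks R3; Novax would get 13.
- Z: Labs Inc. compares 4, 3, 15, 14 and picks R2; Novax would get 12.
Maximizing over 15, 7, 13, 12, Novax chooses W. Subgame-perfect outcome: (R3, W) with payoffs (11, 15).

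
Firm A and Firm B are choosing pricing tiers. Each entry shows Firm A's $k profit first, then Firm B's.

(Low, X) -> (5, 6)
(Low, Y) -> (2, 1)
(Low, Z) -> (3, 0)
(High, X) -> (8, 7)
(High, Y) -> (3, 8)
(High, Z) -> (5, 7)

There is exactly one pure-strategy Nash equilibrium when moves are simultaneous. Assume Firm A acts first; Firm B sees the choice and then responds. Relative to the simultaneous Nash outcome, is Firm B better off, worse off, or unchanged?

worse off

Backward induction with Firm A moving first.
- Low: Firm B compares 6, 1, 0 and picks X; Firm A would get 5.
- High: Firm B compares 7, 8, 7 and picks Y; Firm A would get 3.
Maximizing over 5, 3, Firm A chooses Low. Subgame-perfect outcome: (Low, X) with payoffs (5, 6).
Under simultaneous play:
Firm A's best replies: X→High; Y→High; Z→High.
Firm B's best replies: Low→X; High→Y.
Only (High, Y) has each player best-responding; Nash payoffs (3, 8).
Firm B earns 6 sequentially versus 8 at the Nash outcome: worse off.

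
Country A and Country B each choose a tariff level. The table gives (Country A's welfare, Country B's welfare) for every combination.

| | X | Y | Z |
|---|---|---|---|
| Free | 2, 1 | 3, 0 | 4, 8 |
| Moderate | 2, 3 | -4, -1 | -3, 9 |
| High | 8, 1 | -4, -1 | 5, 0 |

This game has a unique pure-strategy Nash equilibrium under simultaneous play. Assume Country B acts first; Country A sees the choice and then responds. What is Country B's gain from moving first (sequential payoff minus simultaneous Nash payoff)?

Country A best-responds to each possible Country B move:
- X: BR = High, leader payoff 1.
- Y: BR = Free, leader payoff 0.
- Z: BR = High, leader payoff 0.
Among 1, 0, 0, the best is 1 at X. Subgame-perfect outcome: (High, X) with payoffs (8, 1).
For the simultaneous game, intersect best replies.
Country A's best replies: X→High; Y→Free; Z→High.
Country B's best replies: Free→Z; Moderate→Z; High→X.
Only (High, X) has each player best-responding; Nash payoffs (8, 1).
Country B's commitment gain: 1 − 1 = 0.

0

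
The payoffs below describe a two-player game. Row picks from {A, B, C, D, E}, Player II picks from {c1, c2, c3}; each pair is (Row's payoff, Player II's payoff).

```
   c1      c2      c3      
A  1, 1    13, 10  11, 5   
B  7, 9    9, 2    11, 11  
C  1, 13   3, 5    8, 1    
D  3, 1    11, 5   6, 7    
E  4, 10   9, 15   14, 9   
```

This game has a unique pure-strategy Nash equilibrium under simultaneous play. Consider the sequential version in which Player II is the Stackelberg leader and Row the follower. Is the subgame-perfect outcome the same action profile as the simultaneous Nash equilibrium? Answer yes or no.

yes

Solve by backward induction (Player II leads).
- c1 → Row plays B (best of 1, 7, 1, 3, 4); Player II gets 9.
- c2 → Row plays A (best of 13, 9, 3, 11, 9); Player II gets 10.
- c3 → Row plays E (best of 11, 11, 8, 6, 14); Player II gets 9.
Maximizing over 9, 10, 9, Player II chooses c2. Subgame-perfect outcome: (A, c2) with payoffs (13, 10).
For the simultaneous game, intersect best replies.
Row's best replies: c1→B; c2→A; c3→E.
Player II's best replies: A→c2; B→c3; C→c1; D→c3; E→c2.
Only (A, c2) has each player best-responding; Nash payoffs (13, 10).
Sequential outcome (A, c2) coincides with the Nash profile (A, c2).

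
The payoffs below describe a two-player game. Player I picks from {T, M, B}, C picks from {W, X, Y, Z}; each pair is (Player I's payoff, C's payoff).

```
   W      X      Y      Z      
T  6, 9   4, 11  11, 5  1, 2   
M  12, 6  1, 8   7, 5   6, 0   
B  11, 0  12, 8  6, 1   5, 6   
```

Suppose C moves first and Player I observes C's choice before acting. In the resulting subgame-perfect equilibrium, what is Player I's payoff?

12

Player I best-responds to each possible C move:
- W → Player I plays M (best of 6, 12, 11); C gets 6.
- X → Player I plays B (best of 4, 1, 12); C gets 8.
- Y → Player I plays T (best of 11, 7, 6); C gets 5.
- Z → Player I plays M (best of 1, 6, 5); C gets 0.
Among 6, 8, 5, 0, the best is 8 at X. Subgame-perfect outcome: (B, X) with payoffs (12, 8).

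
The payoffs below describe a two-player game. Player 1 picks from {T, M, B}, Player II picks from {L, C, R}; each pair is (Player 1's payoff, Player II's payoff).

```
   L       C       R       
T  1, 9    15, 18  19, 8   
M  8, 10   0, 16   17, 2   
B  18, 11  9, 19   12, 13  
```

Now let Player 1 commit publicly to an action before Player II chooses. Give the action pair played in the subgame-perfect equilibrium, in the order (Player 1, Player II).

Backward induction with Player 1 moving first.
- T → Player II plays C (best of 9, 18, 8); Player 1 gets 15.
- M → Player II plays C (best of 10, 16, 2); Player 1 gets 0.
- B → Player II plays C (best of 11, 19, 13); Player 1 gets 9.
Maximizing over 15, 0, 9, Player 1 chooses T. Subgame-perfect outcome: (T, C) with payoffs (15, 18).

(T, C)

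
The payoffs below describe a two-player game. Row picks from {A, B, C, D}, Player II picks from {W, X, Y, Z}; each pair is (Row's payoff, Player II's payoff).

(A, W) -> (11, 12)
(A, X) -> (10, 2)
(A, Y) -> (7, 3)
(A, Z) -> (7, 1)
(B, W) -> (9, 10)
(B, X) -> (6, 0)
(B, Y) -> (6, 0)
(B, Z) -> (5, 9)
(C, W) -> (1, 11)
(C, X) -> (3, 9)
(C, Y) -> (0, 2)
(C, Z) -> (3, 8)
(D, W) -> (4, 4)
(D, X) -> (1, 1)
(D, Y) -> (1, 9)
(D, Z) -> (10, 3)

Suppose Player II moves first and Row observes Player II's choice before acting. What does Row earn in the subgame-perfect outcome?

Backward induction with Player II moving first.
- W → Row plays A (best of 11, 9, 1, 4); Player II gets 12.
- X → Row plays A (best of 10, 6, 3, 1); Player II gets 2.
- Y → Row plays A (best of 7, 6, 0, 1); Player II gets 3.
- Z → Row plays D (best of 7, 5, 3, 10); Player II gets 3.
Maximizing over 12, 2, 3, 3, Player II chooses W. Subgame-perfect outcome: (A, W) with payoffs (11, 12).

11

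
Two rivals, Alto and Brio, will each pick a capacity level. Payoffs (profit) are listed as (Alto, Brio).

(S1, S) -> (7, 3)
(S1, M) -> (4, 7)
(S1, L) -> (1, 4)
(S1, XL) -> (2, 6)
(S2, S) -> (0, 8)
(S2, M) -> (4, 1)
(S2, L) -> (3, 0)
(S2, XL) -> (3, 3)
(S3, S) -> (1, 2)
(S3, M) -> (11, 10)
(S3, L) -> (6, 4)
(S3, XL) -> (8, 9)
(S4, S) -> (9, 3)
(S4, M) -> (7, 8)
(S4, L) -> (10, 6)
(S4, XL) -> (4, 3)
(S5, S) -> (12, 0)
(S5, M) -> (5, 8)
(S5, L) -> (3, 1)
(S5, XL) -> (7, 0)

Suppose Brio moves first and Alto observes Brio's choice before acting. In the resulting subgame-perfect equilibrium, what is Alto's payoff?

Alto best-responds to each possible Brio move:
- S: Alto compares 7, 0, 1, 9, 12 and picks S5; Brio would get 0.
- M: Alto compares 4, 4, 11, 7, 5 and picks S3; Brio would get 10.
- L: Alto compares 1, 3, 6, 10, 3 and picks S4; Brio would get 6.
- XL: Alto compares 2, 3, 8, 4, 7 and picks S3; Brio would get 9.
Maximizing over 0, 10, 6, 9, Brio chooses M. Subgame-perfect outcome: (S3, M) with payoffs (11, 10).

11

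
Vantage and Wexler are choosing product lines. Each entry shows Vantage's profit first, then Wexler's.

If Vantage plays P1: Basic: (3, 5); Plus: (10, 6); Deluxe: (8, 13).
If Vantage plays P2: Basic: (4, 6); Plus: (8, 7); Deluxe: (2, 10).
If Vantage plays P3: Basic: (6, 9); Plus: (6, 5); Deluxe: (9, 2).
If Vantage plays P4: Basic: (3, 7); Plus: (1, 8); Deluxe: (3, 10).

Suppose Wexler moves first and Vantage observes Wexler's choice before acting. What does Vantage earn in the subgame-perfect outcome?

Vantage best-responds to each possible Wexler move:
- Basic: BR = P3, leader payoff 9.
- Plus: BR = P1, leader payoff 6.
- Deluxe: BR = P3, leader payoff 2.
Wexler's induced payoffs are 9, 6, 2, so Wexler commits to Basic. Subgame-perfect outcome: (P3, Basic) with payoffs (6, 9).

6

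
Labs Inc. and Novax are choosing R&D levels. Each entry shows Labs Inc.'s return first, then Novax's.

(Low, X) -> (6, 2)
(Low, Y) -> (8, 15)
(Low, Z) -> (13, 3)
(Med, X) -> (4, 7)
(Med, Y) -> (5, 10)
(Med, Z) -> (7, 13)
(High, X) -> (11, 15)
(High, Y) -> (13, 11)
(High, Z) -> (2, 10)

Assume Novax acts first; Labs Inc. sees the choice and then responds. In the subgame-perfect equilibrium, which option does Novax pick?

Labs Inc. best-responds to each possible Novax move:
- X: BR = High, leader payoff 15.
- Y: BR = High, leader payoff 11.
- Z: BR = Low, leader payoff 3.
Among 15, 11, 3, the best is 15 at X. Subgame-perfect outcome: (High, X) with payoffs (11, 15).

X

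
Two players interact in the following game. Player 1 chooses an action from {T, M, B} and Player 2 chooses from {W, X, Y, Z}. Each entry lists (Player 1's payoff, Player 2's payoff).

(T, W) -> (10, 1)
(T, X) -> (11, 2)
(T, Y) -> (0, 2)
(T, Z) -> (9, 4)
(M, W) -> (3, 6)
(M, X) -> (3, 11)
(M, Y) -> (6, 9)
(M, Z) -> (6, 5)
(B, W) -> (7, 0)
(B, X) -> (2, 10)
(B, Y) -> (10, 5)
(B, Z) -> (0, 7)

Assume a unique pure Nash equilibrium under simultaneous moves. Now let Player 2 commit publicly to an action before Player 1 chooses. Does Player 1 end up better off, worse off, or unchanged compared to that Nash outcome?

better off

Player 1 best-responds to each possible Player 2 move:
- W: BR = T, leader payoff 1.
- X: BR = T, leader payoff 2.
- Y: BR = B, leader payoff 5.
- Z: BR = T, leader payoff 4.
Player 2's induced payoffs are 1, 2, 5, 4, so Player 2 commits to Y. Subgame-perfect outcome: (B, Y) with payoffs (10, 5).
For the simultaneous game, intersect best replies.
Player 1's best replies: W→T; X→T; Y→B; Z→T.
Player 2's best replies: T→Z; M→X; B→X.
Only (T, Z) has each player best-responding; Nash payoffs (9, 4).
Player 1 earns 10 sequentially versus 9 at the Nash outcome: better off.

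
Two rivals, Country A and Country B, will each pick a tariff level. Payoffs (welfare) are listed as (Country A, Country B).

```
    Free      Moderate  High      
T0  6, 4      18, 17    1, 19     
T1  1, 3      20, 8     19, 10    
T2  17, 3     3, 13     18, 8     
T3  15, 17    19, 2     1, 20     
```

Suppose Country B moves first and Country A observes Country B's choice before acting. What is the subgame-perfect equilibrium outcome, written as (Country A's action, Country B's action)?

Backward induction with Country B moving first.
- Free → Country A plays T2 (best of 6, 1, 17, 15); Country B gets 3.
- Moderate → Country A plays T1 (best of 18, 20, 3, 19); Country B gets 8.
- High → Country A plays T1 (best of 1, 19, 18, 1); Country B gets 10.
Country B's induced payoffs are 3, 8, 10, so Country B commits to High. Subgame-perfect outcome: (T1, High) with payoffs (19, 10).

(T1, High)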